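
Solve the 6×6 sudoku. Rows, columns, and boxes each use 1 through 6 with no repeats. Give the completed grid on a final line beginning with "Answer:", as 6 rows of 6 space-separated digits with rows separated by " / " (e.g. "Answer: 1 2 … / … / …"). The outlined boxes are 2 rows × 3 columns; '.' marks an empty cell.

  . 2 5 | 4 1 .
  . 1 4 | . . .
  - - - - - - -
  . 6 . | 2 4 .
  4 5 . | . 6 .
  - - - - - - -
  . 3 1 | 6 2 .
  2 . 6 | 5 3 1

Step 1. [r4c6∈{3}] only 3 remains possible at r4c6 ⇒ r4c6=3.
Step 2. [r1c1∈{3,6}] across row 1, 3 lands solely at r1c1. So r1c1=3.
Step 3. [r2c6∈{2,5,6}] row 2 places 2 nowhere but r2c6 ⇒ r2c6=2.
Step 4. [r2c5∈{5}] r2c5's peers cover all but 5, so r2c5=5.
Step 5. [r2c4∈{3}] nothing but 3 survives at r2c4. So r2c4=3.
Step 6. [r4c3∈{2}] r4c3 is down to just 2, so r4c3=2.
Step 7. [r4c4∈{1}] nothing but 1 survives at r4c4, so r4c4=1.
Step 8. [r5c6∈{4}] r5c6 is down to just 4, so r5c6=4.
Step 9. [r3c6∈{5}] nothing but 5 survives at r3c6 ⇒ r3c6=5.
Step 10. [r2c1∈{6}] r2c1's peers cover all but 6 ⇒ r2c1=6.
Step 11. [r3c3∈{3}] only 3 remains possible at r3c3. So r3c3=3.
Step 12. [r1c6∈{6}] nothing but 6 survives at r1c6. So r1c6=6.
Step 13. [r5c1∈{5}] only 5 remains possible at r5c1. So r5c1=5.
Step 14. [r3c1∈{1}] r3c1 is down to just 1 ⇒ r3c1=1.
Step 15. [r6c2∈{4}] r6c2 has the single candidate 4, so r6c2=4.

Answer: 3 2 5 4 1 6 / 6 1 4 3 5 2 / 1 6 3 2 4 5 / 4 5 2 1 6 3 / 5 3 1 6 2 4 / 2 4 6 5 3 1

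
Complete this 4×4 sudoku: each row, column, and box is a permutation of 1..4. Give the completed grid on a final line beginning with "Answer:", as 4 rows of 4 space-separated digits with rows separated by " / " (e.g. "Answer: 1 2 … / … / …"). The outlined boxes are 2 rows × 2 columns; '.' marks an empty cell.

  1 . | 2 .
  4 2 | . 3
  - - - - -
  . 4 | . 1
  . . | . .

Step 1. [r3c3∈{3}] only 3 remains possible at r3c3 ⇒ r3c3=3.
Step 2. [r4c4∈{2,4}] 2 has one home in col 4: r4c4, so r4c4=2.
Step 3. [r4c1∈{3}] r4c1 has the single candidate 3 ⇒ r4c1=3.
Step 4. [r4c3∈{4}] r4c3's peers cover all but 4 ⇒ r4c3=4.
Step 5. [r3c1∈{2}] r3c1 is down to just 2. So r3c1=2.
Step 6. [r2c3∈{1}] only 1 remains possible at r2c3, so r2c3=1.
Step 7. [r4c2∈{1}] nothing but 1 survives at r4c2, so r4c2=1.
Step 8. [r1c4∈{4}] only 4 remains possible at r1c4. So r1c4=4.
Step 9. [r1c2∈{3}] r1c2 is down to just 3, so r1c2=3.

Answer: 1 3 2 4 / 4 2 1 3 / 2 4 3 1 / 3 1 4 2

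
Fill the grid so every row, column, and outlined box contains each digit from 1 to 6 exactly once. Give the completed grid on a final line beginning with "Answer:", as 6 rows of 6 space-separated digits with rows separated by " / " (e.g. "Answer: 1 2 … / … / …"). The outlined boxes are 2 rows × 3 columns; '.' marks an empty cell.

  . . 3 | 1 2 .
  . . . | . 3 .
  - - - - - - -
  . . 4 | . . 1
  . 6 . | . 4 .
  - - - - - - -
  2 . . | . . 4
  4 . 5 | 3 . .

Step 1. [r5c3∈{1,6}] 6 has one home in box 5: r5c3. So r5c3=6.
Step 2. [r5c4∈{5}] only 5 remains possible at r5c4, so r5c4=5.
Step 3. [r3c5∈{5,6}] col 5 places 5 nowhere but r3c5. So r3c5=5.
Step 4. [r4c1∈{1,3,5}] in row 4, 5 fits only at r4c1. So r4c1=5.
Step 5. [r2c1∈{1,6}] across col 1, 1 lands solely at r2c1 ⇒ r2c1=1.
Step 6. [r4c4∈{2}] nothing but 2 survives at r4c4 ⇒ r4c4=2.
Step 7. [r6c2∈{1}] r6c2 has the single candidate 1, so r6c2=1.
Step 8. [r1c2∈{4,5}] across row 1, 4 lands solely at r1c2. So r1c2=4.
Step 9. [r3c2∈{2,3}] in row 3, 2 fits only at r3c2. So r3c2=2.
Step 10. [r1c6∈{5,6}] in row 1, 5 fits only at r1c6. So r1c6=5.
Step 11. [r2c6∈{6}] r2c6's peers cover all but 6. So r2c6=6.
Step 12. [r6c6∈{2}] nothing but 2 survives at r6c6, so r6c6=2.
Step 13. [r2c3∈{2}] r2c3's peers cover all but 2 ⇒ r2c3=2.
Step 14. [r3c4∈{6}] r3c4 has the single candidate 6. So r3c4=6.
Step 15. [r5c5∈{1}] only 1 remains possible at r5c5. So r5c5=1.
Step 16. [r1c1∈{6}] r1c1 has the single candidate 6 ⇒ r1c1=6.
Step 17. [r5c2∈{3}] r5c2 has the single candidate 3, so r5c2=3.
Step 18. [r4c6∈{3}] r4c6's peers cover all but 3, so r4c6=3.
Step 19. [r4c3∈{1}] r4c3's peers cover all but 1. So r4c3=1.
Step 20. [r3c1∈{3}] only 3 remains possible at r3c1, so r3c1=3.
Step 21. [r2c2∈{5}] r2c2 is down to just 5, so r2c2=5.
Step 22. [r6c5∈{6}] nothing but 6 survives at r6c5. So r6c5=6.
Step 23. [r2c4∈{4}] r2c4's peers cover all but 4 ⇒ r2c4=4.

Answer: 6 4 3 1 2 5 / 1 5 2 4 3 6 / 3 2 4 6 5 1 / 5 6 1 2 4 3 / 2 3 6 5 1 4 / 4 1 5 3 6 2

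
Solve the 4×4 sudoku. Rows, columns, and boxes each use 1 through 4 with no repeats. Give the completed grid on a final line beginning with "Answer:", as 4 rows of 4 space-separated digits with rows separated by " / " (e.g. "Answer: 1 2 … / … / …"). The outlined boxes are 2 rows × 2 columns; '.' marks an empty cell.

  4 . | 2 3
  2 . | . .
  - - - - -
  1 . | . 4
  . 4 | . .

Step 1. [r2c4∈{1}] r2c4 is down to just 1. So r2c4=1.
Step 2. [r3c3∈{3}] r3c3's peers cover all but 3 ⇒ r3c3=3.
Step 3. [r2c2∈{3}] r2c2 is down to just 3 ⇒ r2c2=3.
Step 4. [r1c2∈{1}] r1c2's peers cover all but 1 ⇒ r1c2=1.
Step 5. [r4c4∈{2}] only 2 remains possible at r4c4, so r4c4=2.
Step 6. [r4c3∈{1}] r4c3's peers cover all but 1, so r4c3=1.
Step 7. [r2c3∈{4}] r2c3's peers cover all but 4 ⇒ r2c3=4.
Step 8. [r4c1∈{3}] only 3 remains possible at r4c1 ⇒ r4c1=3.
Step 9. [r3c2∈{2}] only 2 remains possible at r3c2, so r3c2=2.

Answer: 4 1 2 3 / 2 3 4 1 / 1 2 3 4 / 3 4 1 2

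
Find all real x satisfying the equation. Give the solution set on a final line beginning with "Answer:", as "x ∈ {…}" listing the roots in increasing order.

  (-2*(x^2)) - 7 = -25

Step 1. [(-2*(x^2)) - 7 = -25] 7 comes off first (add 7). So sub: -2*(x^2) = -18.
Step 2. [-2*(x^2) = -18] -2·(inner) — divide through by -2, so div: x^2 = 9.
Step 3. [x^2 = 9] LHS squared, RHS 9 ≥ 0: apply √ (±), so sqrt: x = 3 or -3.

Answer: x ∈ {-3, 3}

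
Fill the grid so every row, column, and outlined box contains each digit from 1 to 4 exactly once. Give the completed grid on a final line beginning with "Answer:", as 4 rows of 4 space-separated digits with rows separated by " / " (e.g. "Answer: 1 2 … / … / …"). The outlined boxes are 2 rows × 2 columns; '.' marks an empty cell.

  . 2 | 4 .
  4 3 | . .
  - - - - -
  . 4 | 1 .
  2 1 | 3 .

Step 1. [r2c4∈{1,2}] 1 has one home in row 2: r2c4. So r2c4=1.
Step 2. [r3c1∈{3}] only 3 remains possible at r3c1. So r3c1=3.
Step 3. [r1c4∈{3}] r1c4 is down to just 3. So r1c4=3.
Step 4. [r2c3∈{2}] r2c3 is down to just 2. So r2c3=2.
Step 5. [r4c4∈{4}] only 4 remains possible at r4c4 ⇒ r4c4=4.
Step 6. [r1c1∈{1}] nothing but 1 survives at r1c1. So r1c1=1.
Step 7. [r3c4∈{2}] nothing but 2 survives at r3c4, so r3c4=2.

Answer: 1 2 4 3 / 4 3 2 1 / 3 4 1 2 / 2 1 3 4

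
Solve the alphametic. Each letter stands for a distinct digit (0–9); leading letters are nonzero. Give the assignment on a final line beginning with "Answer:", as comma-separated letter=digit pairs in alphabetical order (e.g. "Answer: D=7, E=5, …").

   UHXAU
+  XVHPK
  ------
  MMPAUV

Step 1. [col 1: U + K ≡ V (mod 10)] column 1 (U + K ≡ V (mod 10), carry-in 0) doesn't pin U yet; pick U=4 and continue ⇒ U=4.
Step 2. [col 1: U + K ≡ V (mod 10)] K=8 is one option consistent with column 1 (U + K ≡ V (mod 10), carry-in 0) — take it ⇒ K=8.
Step 3. [col 1: U + K ≡ V (mod 10)] column 1 reads U+K+carry(0)=V with U=4, K=8; with digits 4,8 already taken and all letters distinct, the only value for V is 2, so V=2.
Step 4. [col 2: A + P ≡ U (mod 10)] column 2 (A + P ≡ U (mod 10), carry-in 1) doesn't pin P yet; pick P=0 and continue ⇒ P=0.
Step 5. [col 2: A + P ≡ U (mod 10)] in column 2 we have A+P≡U with carry-in 1; given P=0, U=4 and digits 0,2,4,8 already taken and all letters distinct, that pins A to 3. So A=3.
Step 6. [col 3: X + H ≡ A (mod 10)] column 3 (X + H ≡ A (mod 10), carry-in 0) doesn't pin X yet; pick X=6 and continue ⇒ X=6.
Step 7. [M] adding two 5-digit numbers gives at most 5+1 digits, and here it does — M is that final carry and must be 1, so M=1.
Step 8. [col 3: X + H ≡ A (mod 10)] column 3 reads X+H+carry(0)=A with X=6, A=3; with digits 0,1,2,3,4,6,8 already taken and all letters distinct, the only value for H is 7, so H=7.

Answer: A=3, H=7, K=8, M=1, P=0, U=4, V=2, X=6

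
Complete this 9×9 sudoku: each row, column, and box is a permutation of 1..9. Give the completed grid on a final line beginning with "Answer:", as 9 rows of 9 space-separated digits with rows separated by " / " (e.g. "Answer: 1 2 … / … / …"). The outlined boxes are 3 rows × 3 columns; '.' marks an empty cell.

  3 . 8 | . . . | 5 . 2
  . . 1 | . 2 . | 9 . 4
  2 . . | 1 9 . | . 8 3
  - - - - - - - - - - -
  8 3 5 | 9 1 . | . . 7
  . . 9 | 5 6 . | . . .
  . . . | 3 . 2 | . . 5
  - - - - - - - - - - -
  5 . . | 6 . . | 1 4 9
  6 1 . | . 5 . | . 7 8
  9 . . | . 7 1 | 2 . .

Step 1. [r2c1∈{7}] only 7 remains possible at r2c1, so r2c1=7.
Step 2. [r2c8∈{6}] r2c8 has the single candidate 6, so r2c8=6.
Step 3. [r4c6∈{4}] r4c6's peers cover all but 4, so r4c6=4.
Step 4. [r5c2∈{2,4,7}] r5c2 is the only open cell in box 4 admitting 2 ⇒ r5c2=2.
Step 5. [r2c6∈{3,5,8}] 3 has one home in row 2: r2c6 ⇒ r2c6=3.
Step 6. [r7c6∈{8}] nothing but 8 survives at r7c6, so r7c6=8.
Step 7. [r9c4∈{4}] nothing but 4 survives at r9c4. So r9c4=4.
Step 8. [r8c3∈{2,3,4}] 4 has one home in row 8: r8c3. So r8c3=4.
Step 9. [r3c3∈{6}] r3c3 has the single candidate 6 ⇒ r3c3=6.
Step 10. [r3c2∈{4,5}] 4 has one home in row 3: r3c2, so r3c2=4.
Step 11. [r5c7∈{3,4,8}] r5c7 is the only open cell in row 5 admitting 8. So r5c7=8.
Step 12. [r5c9∈{1}] r5c9 has the single candidate 1. So r5c9=1.
Step 13. [r5c6∈{7}] nothing but 7 survives at r5c6 ⇒ r5c6=7.
Step 14. [r7c2∈{7}] nothing but 7 survives at r7c2 ⇒ r7c2=7.
Step 15. [r6c7∈{4,6}] across col 7, 4 lands solely at r6c7, so r6c7=4.
Step 16. [r9c3∈{3}] r9c3's peers cover all but 3. So r9c3=3.
Step 17. [r9c2∈{8}] r9c2 has the single candidate 8, so r9c2=8.
Step 18. [r9c9∈{6}] nothing but 6 survives at r9c9 ⇒ r9c9=6.
Step 19. [r6c8∈{9}] only 9 remains possible at r6c8. So r6c8=9.
Step 20. [r1c8∈{1}] r1c8 is down to just 1, so r1c8=1.
Step 21. [r6c3∈{7}] nothing but 7 survives at r6c3 ⇒ r6c3=7.
Step 22. [r6c2∈{6}] nothing but 6 survives at r6c2. So r6c2=6.
Step 23. [r1c5∈{4}] r1c5 is down to just 4, so r1c5=4.
Step 24. [r1c6∈{6}] nothing but 6 survives at r1c6 ⇒ r1c6=6.
Step 25. [r6c1∈{1}] only 1 remains possible at r6c1. So r6c1=1.
Step 26. [r1c4∈{7}] only 7 remains possible at r1c4. So r1c4=7.
Step 27. [r9c8∈{5}] r9c8 is down to just 5 ⇒ r9c8=5.
Step 28. [r2c2∈{5}] r2c2 is down to just 5. So r2c2=5.
Step 29. [r2c4∈{8}] r2c4's peers cover all but 8. So r2c4=8.
Step 30. [r1c2∈{9}] r1c2's peers cover all but 9. So r1c2=9.
Step 31. [r4c8∈{2}] r4c8 is down to just 2 ⇒ r4c8=2.
Step 32. [r3c7∈{7}] r3c7's peers cover all but 7. So r3c7=7.
Step 33. [r7c3∈{2}] r7c3 is down to just 2, so r7c3=2.
Step 34. [r8c4∈{2}] r8c4 is down to just 2 ⇒ r8c4=2.
Step 35. [r5c8∈{3}] nothing but 3 survives at r5c8. So r5c8=3.
Step 36. [r8c6∈{9}] r8c6's peers cover all but 9 ⇒ r8c6=9.
Step 37. [r7c5∈{3}] r7c5 is down to just 3. So r7c5=3.
Step 38. [r4c7∈{6}] r4c7 has the single candidate 6, so r4c7=6.
Step 39. [r8c7∈{3}] only 3 remains possible at r8c7, so r8c7=3.
Step 40. [r5c1∈{4}] r5c1 has the single candidate 4, so r5c1=4.
Step 41. [r6c5∈{8}] r6c5 has the single candidate 8 ⇒ r6c5=8.
Step 42. [r3c6∈{5}] nothing but 5 survives at r3c6. So r3c6=5.

Answer: 3 9 8 7 4 6 5 1 2 / 7 5 1 8 2 3 9 6 4 / 2 4 6 1 9 5 7 8 3 / 8 3 5 9 1 4 6 2 7 / 4 2 9 5 6 7 8 3 1 / 1 6 7 3 8 2 4 9 5 / 5 7 2 6 3 8 1 4 9 / 6 1 4 2 5 9 3 7 8 / 9 8 3 4 7 1 2 5 6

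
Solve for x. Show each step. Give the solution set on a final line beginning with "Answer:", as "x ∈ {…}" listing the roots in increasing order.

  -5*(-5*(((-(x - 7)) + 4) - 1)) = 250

Step 1. [-5*(-5*(((-(x - 7)) + 4) - 1)) = 250] leading coefficient -5: divide by -5 ⇒ div: -5*(((-(x - 7)) + 4) - 1) = -50.
Step 2. [-5*(((-(x - 7)) + 4) - 1) = -50] -5 out front; divide by -5 ⇒ div: ((-(x - 7)) + 4) - 1 = 10.
Step 3. [((-(x - 7)) + 4) - 1 = 10] -1 is outermost — add 1 both sides. So sub: (-(x - 7)) + 4 = 11.
Step 4. [(-(x - 7)) + 4 = 11] +4 is outermost — subtract 4 both sides ⇒ sub: -(x - 7) = 7.
Step 5. [-(x - 7) = 7] flip signs both sides, so neg: x - 7 = -7.
Step 6. [x - 7 = -7] add 7: x sits inside (… - 7), so sub: x = 0.

Answer: x ∈ {0}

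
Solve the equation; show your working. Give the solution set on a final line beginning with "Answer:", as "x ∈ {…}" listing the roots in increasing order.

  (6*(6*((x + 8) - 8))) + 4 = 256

Step 1. [(6*(6*((x + 8) - 8))) + 4 = 256] subtract 4: x sits inside (… + 4) ⇒ sub: 6*(6*((x + 8) - 8)) = 252.
Step 2. [6*(6*((x + 8) - 8)) = 252] LHS = 6·(…); ÷6 both sides. So div: 6*((x + 8) - 8) = 42.
Step 3. [6*((x + 8) - 8) = 42] divide by the outer 6 ⇒ div: (x + 8) - 8 = 7.
Step 4. [(x + 8) - 8 = 7] the outer -8 inverts by adding 8. So sub: x + 8 = 15.
Step 5. [x + 8 = 15] subtract 8: x sits inside (… + 8). So sub: x = 7.

Answer: x ∈ {7}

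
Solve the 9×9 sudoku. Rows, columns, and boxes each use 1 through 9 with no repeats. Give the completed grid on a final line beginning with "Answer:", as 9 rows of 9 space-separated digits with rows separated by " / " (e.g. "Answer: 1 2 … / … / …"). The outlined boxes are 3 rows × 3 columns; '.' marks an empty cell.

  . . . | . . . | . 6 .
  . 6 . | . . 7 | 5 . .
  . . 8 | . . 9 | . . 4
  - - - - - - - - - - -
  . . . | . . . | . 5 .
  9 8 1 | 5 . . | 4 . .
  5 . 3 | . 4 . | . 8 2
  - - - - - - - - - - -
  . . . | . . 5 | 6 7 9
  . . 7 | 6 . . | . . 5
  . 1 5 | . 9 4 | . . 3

Step 1. [r9c8∈{2}] r9c8's peers cover all but 2 ⇒ r9c8=2.
Step 2. [r4c3∈{2,4,6}] col 3 places 6 nowhere but r4c3. So r4c3=6.
Step 3. [r6c2∈{7}] r6c2 is down to just 7 ⇒ r6c2=7.
Step 4. [r5c8∈{3}] r5c8 is down to just 3, so r5c8=3.
Step 5. [r3c8∈{1}] r3c8's peers cover all but 1 ⇒ r3c8=1.
Step 6. [r4c9∈{1,7}] r4c9 is the only open cell in col 9 admitting 1, so r4c9=1.
Step 7. [r8c2∈{2,3,4,9}] row 8 places 9 nowhere but r8c2. So r8c2=9.
Step 8. [r2c9∈{8}] nothing but 8 survives at r2c9, so r2c9=8.
Step 9. [r1c9∈{7}] nothing but 7 survives at r1c9 ⇒ r1c9=7.
Step 10. [r3c5∈{2,3,5,6}] across row 3, 6 lands solely at r3c5 ⇒ r3c5=6.
Step 11. [r1c5∈{1,2,3,5,8}] r1c5 is the only open cell in col 5 admitting 5, so r1c5=5.
Step 12. [r4c7∈{7,9}] in col 7, 7 fits only at r4c7, so r4c7=7.
Step 13. [r4c4∈{2,3,8,9}] 9 has one home in row 4: r4c4, so r4c4=9.
Step 14. [r6c4∈{1}] nothing but 1 survives at r6c4 ⇒ r6c4=1.
Step 15. [r7c5∈{1,2,3,8}] 1 has one home in row 7: r7c5. So r7c5=1.
Step 16. [r1c6∈{1,2,3,8}] r1c6 is the only open cell in col 6 admitting 1, so r1c6=1.
Step 17. [r1c4∈{2,3,4,8}] r1c4 is the only open cell in row 1 admitting 8, so r1c4=8.
Step 18. [r7c1∈{2,3,4,8}] row 7 places 8 nowhere but r7c1. So r7c1=8.
Step 19. [r2c4∈{2,3,4}] in col 4, 4 fits only at r2c4, so r2c4=4.
Step 20. [r2c8∈{9}] r2c8 has the single candidate 9. So r2c8=9.
Step 21. [r2c3∈{2}] r2c3 is down to just 2, so r2c3=2.
Step 22. [r2c5∈{3}] r2c5 has the single candidate 3 ⇒ r2c5=3.
Step 23. [r4c6∈{2,3,8}] in row 4, 3 fits only at r4c6 ⇒ r4c6=3.
Step 24. [r8c1∈{2,3,4}] across row 8, 3 lands solely at r8c1. So r8c1=3.
Step 25. [r8c6∈{2,8}] across col 6, 8 lands solely at r8c6, so r8c6=8.
Step 26. [r8c5∈{2}] only 2 remains possible at r8c5. So r8c5=2.
Step 27. [r1c1∈{4}] r1c1's peers cover all but 4. So r1c1=4.
Step 28. [r1c2∈{3}] r1c2's peers cover all but 3 ⇒ r1c2=3.
Step 29. [r4c2∈{2,4}] in row 4, 4 fits only at r4c2 ⇒ r4c2=4.
Step 30. [r1c7∈{2}] r1c7 is down to just 2. So r1c7=2.
Step 31. [r6c6∈{6}] r6c6's peers cover all but 6, so r6c6=6.
Step 32. [r9c4∈{7}] only 7 remains possible at r9c4, so r9c4=7.
Step 33. [r7c3∈{4}] only 4 remains possible at r7c3 ⇒ r7c3=4.
Step 34. [r8c7∈{1}] r8c7 has the single candidate 1 ⇒ r8c7=1.
Step 35. [r9c7∈{8}] r9c7 has the single candidate 8. So r9c7=8.
Step 36. [r3c7∈{3}] r3c7's peers cover all but 3, so r3c7=3.
Step 37. [r2c1∈{1}] nothing but 1 survives at r2c1 ⇒ r2c1=1.
Step 38. [r5c9∈{6}] r5c9's peers cover all but 6. So r5c9=6.
Step 39. [r3c1∈{7}] r3c1 is down to just 7. So r3c1=7.
Step 40. [r3c2∈{5}] r3c2's peers cover all but 5, so r3c2=5.
Step 41. [r3c4∈{2}] nothing but 2 survives at r3c4, so r3c4=2.
Step 42. [r9c1∈{6}] r9c1's peers cover all but 6, so r9c1=6.
Step 43. [r1c3∈{9}] r1c3's peers cover all but 9, so r1c3=9.
Step 44. [r8c8∈{4}] r8c8 has the single candidate 4 ⇒ r8c8=4.
Step 45. [r4c1∈{2}] r4c1 has the single candidate 2, so r4c1=2.
Step 46. [r7c4∈{3}] r7c4 is down to just 3. So r7c4=3.
Step 47. [r5c6∈{2}] nothing but 2 survives at r5c6 ⇒ r5c6=2.
Step 48. [r5c5∈{7}] r5c5 has the single candidate 7, so r5c5=7.
Step 49. [r4c5∈{8}] only 8 remains possible at r4c5 ⇒ r4c5=8.
Step 50. [r6c7∈{9}] only 9 remains possible at r6c7. So r6c7=9.
Step 51. [r7c2∈{2}] nothing but 2 survives at r7c2 ⇒ r7c2=2.

Answer: 4 3 9 8 5 1 2 6 7 / 1 6 2 4 3 7 5 9 8 / 7 5 8 2 6 9 3 1 4 / 2 4 6 9 8 3 7 5 1 / 9 8 1 5 7 2 4 3 6 / 5 7 3 1 4 6 9 8 2 / 8 2 4 3 1 5 6 7 9 / 3 9 7 6 2 8 1 4 5 / 6 1 5 7 9 4 8 2 3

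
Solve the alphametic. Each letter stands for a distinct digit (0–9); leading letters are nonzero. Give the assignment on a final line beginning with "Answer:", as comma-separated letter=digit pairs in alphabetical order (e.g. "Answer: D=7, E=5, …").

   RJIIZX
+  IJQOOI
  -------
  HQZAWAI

Step 1. [col 1: X + I ≡ I (mod 10)] column 1: given nothing yet, carry-in 0, and all letters distinct, none taken yet, X+I≡I (mod 10) forces X=0 ⇒ X=0.
Step 2. [col 1: X + I ≡ I (mod 10)] several values work for I in column 1 (X + I ≡ I (mod 10), carry-in 0); try I=4. So I=4.
Step 3. [col 2: Z + O ≡ A (mod 10)] no forcing yet in column 2 (carry-in 0); O=5 is free and consistent — try it, so O=5.
Step 4. [col 2: Z + O ≡ A (mod 10)] no forcing yet in column 2 (carry-in 0); Z=2 is free and consistent — try it. So Z=2.
Step 5. [col 2: Z + O ≡ A (mod 10)] in column 2 we have Z+O≡A with carry-in 0; given Z=2, O=5 and digits 0,2,4,5 already taken and all letters distinct, that pins A to 7, so A=7.
Step 6. [H] adding two 6-digit numbers gives at most 6+1 digits, and here it does — H is that final carry and must be 1. So H=1.
Step 7. [col 3: I + O ≡ W (mod 10)] column 3: given I=4, O=5, carry-in 0, and digits 0,1,2,4,5,7 already taken and all letters distinct, I+O≡W (mod 10) forces W=9. So W=9.
Step 8. [col 4: I + Q ≡ A (mod 10)] from column 4 (I=4, A=7, carry-in 0, digits 0,1,2,4,5,7,9 already taken and all letters distinct): Q must equal 3, so Q=3.
Step 9. [col 5: J + J ≡ Z (mod 10)] column 5: given Z=2, carry-in 0, and digits 0,1,2,3,4,5,7,9 already taken and all letters distinct, J+J≡Z (mod 10) forces J=6. So J=6.
Step 10. [col 6: R + I ≡ Q (mod 10)] column 6 reads R+I+carry(1)=Q with I=4, Q=3; with digits 0,1,2,3,4,5,6,7,9 already taken and all letters distinct, the only value for R is 8 ⇒ R=8.

Answer: A=7, H=1, I=4, J=6, O=5, Q=3, R=8, W=9, X=0, Z=2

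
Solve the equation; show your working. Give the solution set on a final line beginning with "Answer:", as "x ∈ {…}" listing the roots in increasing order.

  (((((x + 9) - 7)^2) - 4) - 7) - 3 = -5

Step 1. [(((((x + 9) - 7)^2) - 4) - 7) - 3 = -5] the outer -3 inverts by adding 3, so sub: ((((x + 9) - 7)^2) - 4) - 7 = -2.
Step 2. [((((x + 9) - 7)^2) - 4) - 7 = -2] 7 comes off first (add 7), so sub: (((x + 9) - 7)^2) - 4 = 5.
Step 3. [(((x + 9) - 7)^2) - 4 = 5] -4 is outermost — add 4 both sides, so sub: ((x + 9) - 7)^2 = 9.
Step 4. [((x + 9) - 7)^2 = 9] √ both sides: 9 ≥ 0 gives two branches ⇒ sqrt: (x + 9) - 7 = 3 or -3.
Step 5. [(x + 9) - 7 = 3 or -3] -7 is outermost — add 7 both sides ⇒ sub: x + 9 = 10 or 4.
Step 6. [x + 9 = 10 or 4] peel the +9: subtract 9 from each side, so sub: x = 1 or -5.

Answer: x ∈ {-5, 1}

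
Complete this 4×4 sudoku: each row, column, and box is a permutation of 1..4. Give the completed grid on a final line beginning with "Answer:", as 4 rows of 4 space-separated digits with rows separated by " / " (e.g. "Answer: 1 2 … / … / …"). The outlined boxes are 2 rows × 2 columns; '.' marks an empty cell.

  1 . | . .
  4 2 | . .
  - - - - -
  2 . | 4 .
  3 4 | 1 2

Step 1. [r2c3∈{3}] r2c3 is down to just 3, so r2c3=3.
Step 2. [r2c4∈{1}] nothing but 1 survives at r2c4. So r2c4=1.
Step 3. [r3c2∈{1}] r3c2 is down to just 1, so r3c2=1.
Step 4. [r1c3∈{2}] r1c3's peers cover all but 2 ⇒ r1c3=2.
Step 5. [r3c4∈{3}] r3c4 is down to just 3. So r3c4=3.
Step 6. [r1c2∈{3}] only 3 remains possible at r1c2, so r1c2=3.
Step 7. [r1c4∈{4}] only 4 remains possible at r1c4. So r1c4=4.

Answer: 1 3 2 4 / 4 2 3 1 / 2 1 4 3 / 3 4 1 2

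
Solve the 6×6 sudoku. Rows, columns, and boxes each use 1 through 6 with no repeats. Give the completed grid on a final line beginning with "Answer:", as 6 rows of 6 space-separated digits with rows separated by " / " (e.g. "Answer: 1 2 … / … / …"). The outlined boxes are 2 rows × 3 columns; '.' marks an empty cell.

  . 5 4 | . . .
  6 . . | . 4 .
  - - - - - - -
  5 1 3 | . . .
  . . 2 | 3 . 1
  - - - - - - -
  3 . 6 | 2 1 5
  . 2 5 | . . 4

Step 1. [r2c6∈{2,3}] 2 has one home in row 2: r2c6 ⇒ r2c6=2.
Step 2. [r3c6∈{6}] r3c6's peers cover all but 6. So r3c6=6.
Step 3. [r2c3∈{1}] nothing but 1 survives at r2c3, so r2c3=1.
Step 4. [r6c5∈{3,6}] r6c5 is the only open cell in row 6 admitting 3. So r6c5=3.
Step 5. [r6c4∈{6}] nothing but 6 survives at r6c4, so r6c4=6.
Step 6. [r5c2∈{4}] only 4 remains possible at r5c2, so r5c2=4.
Step 7. [r3c4∈{4}] only 4 remains possible at r3c4 ⇒ r3c4=4.
Step 8. [r4c1∈{4}] r4c1 has the single candidate 4, so r4c1=4.
Step 9. [r1c1∈{2}] r1c1 is down to just 2. So r1c1=2.
Step 10. [r4c5∈{5}] r4c5 has the single candidate 5. So r4c5=5.
Step 11. [r6c1∈{1}] r6c1 is down to just 1. So r6c1=1.
Step 12. [r1c6∈{3}] r1c6 has the single candidate 3, so r1c6=3.
Step 13. [r4c2∈{6}] nothing but 6 survives at r4c2 ⇒ r4c2=6.
Step 14. [r2c2∈{3}] nothing but 3 survives at r2c2. So r2c2=3.
Step 15. [r1c4∈{1}] r1c4 is down to just 1. So r1c4=1.
Step 16. [r3c5∈{2}] only 2 remains possible at r3c5, so r3c5=2.
Step 17. [r1c5∈{6}] r1c5 has the single candidate 6 ⇒ r1c5=6.
Step 18. [r2c4∈{5}] r2c4's peers cover all but 5, so r2c4=5.

Answer: 2 5 4 1 6 3 / 6 3 1 5 4 2 / 5 1 3 4 2 6 / 4 6 2 3 5 1 / 3 4 6 2 1 5 / 1 2 5 6 3 4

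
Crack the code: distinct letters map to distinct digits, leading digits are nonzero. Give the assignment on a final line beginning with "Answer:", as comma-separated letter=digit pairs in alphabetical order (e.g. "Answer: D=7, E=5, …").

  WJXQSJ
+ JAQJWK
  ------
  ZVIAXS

Step 1. [col 1: J + K ≡ S (mod 10)] several values work for S in column 1 (J + K ≡ S (mod 10), carry-in 0); try S=0, so S=0.
Step 2. [col 1: J + K ≡ S (mod 10)] K=4 is one option consistent with column 1 (J + K ≡ S (mod 10), carry-in 0) — take it. So K=4.
Step 3. [col 1: J + K ≡ S (mod 10)] in column 1 we have J+K≡S with carry-in 0; given K=4, S=0 and digits 0,4 already taken and all letters distinct, that pins J to 6 ⇒ J=6.
Step 4. [col 2: S + W ≡ X (mod 10)] W=2 is one option consistent with column 2 (S + W ≡ X (mod 10), carry-in 1) — take it ⇒ W=2.
Step 5. [col 2: S + W ≡ X (mod 10)] in column 2 we have S+W≡X with carry-in 1; given S=0, W=2 and digits 0,2,4,6 already taken and all letters distinct, that pins X to 3, so X=3.
Step 6. [col 3: Q + J ≡ A (mod 10)] no forcing yet in column 3 (carry-in 0); Q=5 is free and consistent — try it, so Q=5.
Step 7. [col 3: Q + J ≡ A (mod 10)] column 3: given Q=5, J=6, carry-in 0, and digits 0,2,3,4,5,6 already taken and all letters distinct, Q+J≡A (mod 10) forces A=1 ⇒ A=1.
Step 8. [col 4: X + Q ≡ I (mod 10)] column 4 reads X+Q+carry(1)=I with X=3, Q=5; with digits 0,1,2,3,4,5,6 already taken and all letters distinct, the only value for I is 9 ⇒ I=9.
Step 9. [col 5: J + A ≡ V (mod 10)] column 5: given J=6, A=1, carry-in 0, and digits 0,1,2,3,4,5,6,9 already taken and all letters distinct, J+A≡V (mod 10) forces V=7, so V=7.
Step 10. [col 6: W + J ≡ Z (mod 10)] column 6: given W=2, J=6, carry-in 0, and digits 0,1,2,3,4,5,6,7,9 already taken and all letters distinct, W+J≡Z (mod 10) forces Z=8. So Z=8.

Answer: A=1, I=9, J=6, K=4, Q=5, S=0, V=7, W=2, X=3, Z=8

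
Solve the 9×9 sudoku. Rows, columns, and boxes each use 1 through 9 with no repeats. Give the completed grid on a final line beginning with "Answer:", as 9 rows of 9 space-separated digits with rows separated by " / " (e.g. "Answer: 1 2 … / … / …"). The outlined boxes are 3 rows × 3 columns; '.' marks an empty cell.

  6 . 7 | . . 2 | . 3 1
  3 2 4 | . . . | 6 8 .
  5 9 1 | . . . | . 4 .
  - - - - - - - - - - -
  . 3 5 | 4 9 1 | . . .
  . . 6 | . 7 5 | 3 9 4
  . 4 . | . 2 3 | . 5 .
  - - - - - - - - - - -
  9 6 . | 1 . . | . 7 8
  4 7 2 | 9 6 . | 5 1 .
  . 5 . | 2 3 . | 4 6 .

Step 1. [r5c4∈{8}] only 8 remains possible at r5c4. So r5c4=8.
Step 2. [r2c9∈{5,7,9}] in col 9, 5 fits only at r2c9, so r2c9=5.
Step 3. [r2c4∈{7}] r2c4 is down to just 7 ⇒ r2c4=7.
Step 4. [r6c7∈{1,7,8}] across col 7, 1 lands solely at r6c7. So r6c7=1.
Step 5. [r9c3∈{8}] only 8 remains possible at r9c3. So r9c3=8.
Step 6. [r4c8∈{2}] r4c8 has the single candidate 2, so r4c8=2.
Step 7. [r1c5∈{4,5,8}] in row 1, 4 fits only at r1c5. So r1c5=4.
Step 8. [r6c1∈{7,8}] row 6 places 8 nowhere but r6c1, so r6c1=8.
Step 9. [r6c9∈{6,7}] in row 6, 7 fits only at r6c9, so r6c9=7.
Step 10. [r3c6∈{6,8}] across col 6, 6 lands solely at r3c6. So r3c6=6.
Step 11. [r7c7∈{2}] r7c7 has the single candidate 2 ⇒ r7c7=2.
Step 12. [r5c1∈{1,2}] 2 has one home in row 5: r5c1 ⇒ r5c1=2.
Step 13. [r2c5∈{1}] only 1 remains possible at r2c5 ⇒ r2c5=1.
Step 14. [r7c5∈{5}] r7c5's peers cover all but 5. So r7c5=5.
Step 15. [r8c9∈{3}] only 3 remains possible at r8c9. So r8c9=3.
Step 16. [r3c9∈{2}] r3c9 is down to just 2. So r3c9=2.
Step 17. [r7c3∈{3}] r7c3's peers cover all but 3. So r7c3=3.
Step 18. [r4c9∈{6}] only 6 remains possible at r4c9 ⇒ r4c9=6.
Step 19. [r6c3∈{9}] r6c3's peers cover all but 9, so r6c3=9.
Step 20. [r3c7∈{7}] r3c7 has the single candidate 7 ⇒ r3c7=7.
Step 21. [r9c6∈{7}] r9c6 has the single candidate 7, so r9c6=7.
Step 22. [r6c4∈{6}] nothing but 6 survives at r6c4, so r6c4=6.
Step 23. [r3c4∈{3}] r3c4 has the single candidate 3, so r3c4=3.
Step 24. [r4c7∈{8}] nothing but 8 survives at r4c7. So r4c7=8.
Step 25. [r9c1∈{1}] nothing but 1 survives at r9c1, so r9c1=1.
Step 26. [r2c6∈{9}] r2c6 has the single candidate 9 ⇒ r2c6=9.
Step 27. [r7c6∈{4}] nothing but 4 survives at r7c6, so r7c6=4.
Step 28. [r8c6∈{8}] nothing but 8 survives at r8c6, so r8c6=8.
Step 29. [r4c1∈{7}] r4c1 has the single candidate 7, so r4c1=7.
Step 30. [r1c7∈{9}] r1c7 is down to just 9. So r1c7=9.
Step 31. [r5c2∈{1}] only 1 remains possible at r5c2 ⇒ r5c2=1.
Step 32. [r3c5∈{8}] r3c5 is down to just 8. So r3c5=8.
Step 33. [r9c9∈{9}] r9c9's peers cover all but 9, so r9c9=9.
Step 34. [r1c2∈{8}] r1c2 has the single candidate 8 ⇒ r1c2=8.
Step 35. [r1c4∈{5}] r1c4's peers cover all but 5 ⇒ r1c4=5.

Answer: 6 8 7 5 4 2 9 3 1 / 3 2 4 7 1 9 6 8 5 / 5 9 1 3 8 6 7 4 2 / 7 3 5 4 9 1 8 2 6 / 2 1 6 8 7 5 3 9 4 / 8 4 9 6 2 3 1 5 7 / 9 6 3 1 5 4 2 7 8 / 4 7 2 9 6 8 5 1 3 / 1 5 8 2 3 7 4 6 9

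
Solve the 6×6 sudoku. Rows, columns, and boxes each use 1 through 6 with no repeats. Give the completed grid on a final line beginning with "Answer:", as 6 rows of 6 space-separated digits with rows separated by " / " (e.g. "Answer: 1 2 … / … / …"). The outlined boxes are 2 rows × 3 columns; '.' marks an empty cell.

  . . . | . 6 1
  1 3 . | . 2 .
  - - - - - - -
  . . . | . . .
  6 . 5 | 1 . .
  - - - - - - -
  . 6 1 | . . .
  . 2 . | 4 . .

Step 1. [r4c2∈{4}] r4c2 is down to just 4. So r4c2=4.
Step 2. [r4c5∈{3}] r4c5 has the single candidate 3. So r4c5=3.
Step 3. [r5c5∈{5}] r5c5 has the single candidate 5. So r5c5=5.
Step 4. [r6c3∈{3}] r6c3 has the single candidate 3. So r6c3=3.
Step 5. [r3c3∈{2}] r3c3's peers cover all but 2, so r3c3=2.
Step 6. [r2c4∈{5}] r2c4's peers cover all but 5. So r2c4=5.
Step 7. [r1c1∈{2,4,5}] row 1 places 2 nowhere but r1c1, so r1c1=2.
Step 8. [r2c6∈{4}] r2c6 has the single candidate 4. So r2c6=4.
Step 9. [r5c6∈{2,3}] col 6 places 3 nowhere but r5c6. So r5c6=3.
Step 10. [r6c6∈{6}] nothing but 6 survives at r6c6 ⇒ r6c6=6.
Step 11. [r2c3∈{6}] r2c3 is down to just 6. So r2c3=6.
Step 12. [r3c4∈{6}] r3c4's peers cover all but 6 ⇒ r3c4=6.
Step 13. [r3c6∈{5}] only 5 remains possible at r3c6 ⇒ r3c6=5.
Step 14. [r3c1∈{3}] only 3 remains possible at r3c1. So r3c1=3.
Step 15. [r5c4∈{2}] r5c4 has the single candidate 2. So r5c4=2.
Step 16. [r1c2∈{5}] r1c2 is down to just 5. So r1c2=5.
Step 17. [r3c2∈{1}] r3c2's peers cover all but 1 ⇒ r3c2=1.
Step 18. [r1c3∈{4}] only 4 remains possible at r1c3, so r1c3=4.
Step 19. [r3c5∈{4}] r3c5's peers cover all but 4. So r3c5=4.
Step 20. [r5c1∈{4}] nothing but 4 survives at r5c1 ⇒ r5c1=4.
Step 21. [r1c4∈{3}] nothing but 3 survives at r1c4, so r1c4=3.
Step 22. [r4c6∈{2}] r4c6 has the single candidate 2 ⇒ r4c6=2.
Step 23. [r6c1∈{5}] r6c1's peers cover all but 5, so r6c1=5.
Step 24. [r6c5∈{1}] r6c5 has the single candidate 1. So r6c5=1.

Answer: 2 5 4 3 6 1 / 1 3 6 5 2 4 / 3 1 2 6 4 5 / 6 4 5 1 3 2 / 4 6 1 2 5 3 / 5 2 3 4 1 6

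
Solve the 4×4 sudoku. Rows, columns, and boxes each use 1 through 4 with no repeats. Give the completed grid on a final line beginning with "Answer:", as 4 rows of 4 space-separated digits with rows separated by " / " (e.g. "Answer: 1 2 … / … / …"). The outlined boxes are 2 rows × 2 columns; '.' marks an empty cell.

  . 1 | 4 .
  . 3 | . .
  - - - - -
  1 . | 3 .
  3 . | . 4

Step 1. [r3c4∈{2}] only 2 remains possible at r3c4. So r3c4=2.
Step 2. [r2c3∈{1,2}] r2c3 is the only open cell in col 3 admitting 2, so r2c3=2.
Step 3. [r2c1∈{4}] r2c1's peers cover all but 4, so r2c1=4.
Step 4. [r1c1∈{2}] r1c1's peers cover all but 2, so r1c1=2.
Step 5. [r4c2∈{2}] only 2 remains possible at r4c2, so r4c2=2.
Step 6. [r3c2∈{4}] nothing but 4 survives at r3c2 ⇒ r3c2=4.
Step 7. [r4c3∈{1}] only 1 remains possible at r4c3. So r4c3=1.
Step 8. [r2c4∈{1}] r2c4's peers cover all but 1 ⇒ r2c4=1.
Step 9. [r1c4∈{3}] r1c4 is down to just 3 ⇒ r1c4=3.

Answer: 2 1 4 3 / 4 3 2 1 / 1 4 3 2 / 3 2 1 4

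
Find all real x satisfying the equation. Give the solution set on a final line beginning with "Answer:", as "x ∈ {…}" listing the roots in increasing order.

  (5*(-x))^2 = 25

Step 1. [(5*(-x))^2 = 25] 25 ≥ 0, LHS is (·)² — take ±√, so sqrt: 5*(-x) = 5 or -5.
Step 2. [5*(-x) = 5 or -5] leading coefficient 5: divide by 5 ⇒ div: -x = 1 or -1.
Step 3. [-x = 1 or -1] flip signs both sides. So neg: x = -1 or 1.

Answer: x ∈ {-1, 1}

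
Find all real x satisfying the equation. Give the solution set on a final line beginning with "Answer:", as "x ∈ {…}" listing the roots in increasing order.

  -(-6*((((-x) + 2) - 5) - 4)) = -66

Step 1. [-(-6*((((-x) + 2) - 5) - 4)) = -66] flip signs both sides, so neg: -6*((((-x) + 2) - 5) - 4) = 66.
Step 2. [-6*((((-x) + 2) - 5) - 4) = 66] -6 out front; divide by -6 ⇒ div: (((-x) + 2) - 5) - 4 = -11.
Step 3. [(((-x) + 2) - 5) - 4 = -11] peel the -4: add 4 from each side, so sub: ((-x) + 2) - 5 = -7.
Step 4. [((-x) + 2) - 5 = -7] 5 comes off first (add 5), so sub: (-x) + 2 = -2.
Step 5. [(-x) + 2 = -2] the outer +2 inverts by subtracting 2 ⇒ sub: -x = -4.
Step 6. [-x = -4] flip signs both sides. So neg: x = 4.

Answer: x ∈ {4}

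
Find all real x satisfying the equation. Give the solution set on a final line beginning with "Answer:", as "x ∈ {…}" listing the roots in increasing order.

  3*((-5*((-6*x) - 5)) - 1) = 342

Step 1. [3*((-5*((-6*x) - 5)) - 1) = 342] divide by the outer 3, so div: (-5*((-6*x) - 5)) - 1 = 114.
Step 2. [(-5*((-6*x) - 5)) - 1 = 114] the outer -1 inverts by adding 1, so sub: -5*((-6*x) - 5) = 115.
Step 3. [-5*((-6*x) - 5) = 115] divide by the outer -5 ⇒ div: (-6*x) - 5 = -23.
Step 4. [(-6*x) - 5 = -23] -5 is outermost — add 5 both sides, so sub: -6*x = -18.
Step 5. [-6*x = -18] leading coefficient -6: divide by -6, so div: x = 3.

Answer: x ∈ {3}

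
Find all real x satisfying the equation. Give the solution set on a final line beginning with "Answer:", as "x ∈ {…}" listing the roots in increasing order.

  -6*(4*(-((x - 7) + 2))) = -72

Step 1. [-6*(4*(-((x - 7) + 2))) = -72] -6 out front; divide by -6. So div: 4*(-((x - 7) + 2)) = 12.
Step 2. [4*(-((x - 7) + 2)) = 12] 4·(inner) — divide through by 4 ⇒ div: -((x - 7) + 2) = 3.
Step 3. [-((x - 7) + 2) = 3] LHS negated; negate both sides ⇒ neg: (x - 7) + 2 = -3.
Step 4. [(x - 7) + 2 = -3] peel the +2: subtract 2 from each side, so sub: x - 7 = -5.
Step 5. [x - 7 = -5] add 7: x sits inside (… - 7). So sub: x = 2.

Answer: x ∈ {2}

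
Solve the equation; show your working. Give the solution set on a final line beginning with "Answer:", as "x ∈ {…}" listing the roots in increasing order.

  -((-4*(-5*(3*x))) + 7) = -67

Step 1. [-((-4*(-5*(3*x))) + 7) = -67] LHS negated; negate both sides. So neg: (-4*(-5*(3*x))) + 7 = 67.
Step 2. [(-4*(-5*(3*x))) + 7 = 67] peel the +7: subtract 7 from each side. So sub: -4*(-5*(3*x)) = 60.
Step 3. [-4*(-5*(3*x)) = 60] -4 out front; divide by -4, so div: -5*(3*x) = -15.
Step 4. [-5*(3*x) = -15] -5 out front; divide by -5. So div: 3*x = 3.
Step 5. [3*x = 3] leading coefficient 3: divide by 3. So div: x = 1.

Answer: x ∈ {1}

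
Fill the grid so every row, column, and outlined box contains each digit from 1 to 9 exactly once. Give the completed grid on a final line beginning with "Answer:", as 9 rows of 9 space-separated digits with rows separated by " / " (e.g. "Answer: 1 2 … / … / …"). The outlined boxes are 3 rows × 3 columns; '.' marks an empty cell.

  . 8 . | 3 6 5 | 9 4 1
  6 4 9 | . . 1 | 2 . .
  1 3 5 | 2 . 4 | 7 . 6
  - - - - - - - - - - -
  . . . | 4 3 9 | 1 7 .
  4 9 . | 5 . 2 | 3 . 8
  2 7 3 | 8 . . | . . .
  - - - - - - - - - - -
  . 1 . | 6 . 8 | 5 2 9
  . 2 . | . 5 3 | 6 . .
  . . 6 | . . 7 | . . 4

Step 1. [r3c8∈{8}] r3c8 is down to just 8. So r3c8=8.
Step 2. [r6c9∈{5}] r6c9's peers cover all but 5, so r6c9=5.
Step 3. [r1c1∈{7}] nothing but 7 survives at r1c1 ⇒ r1c1=7.
Step 4. [r9c8∈{1,3}] r9c8 is the only open cell in box 9 admitting 3. So r9c8=3.
Step 5. [r8c3∈{4,7,8}] r8c3 is the only open cell in row 8 admitting 4. So r8c3=4.
Step 6. [r8c1∈{8,9}] in row 8, 8 fits only at r8c1, so r8c1=8.
Step 7. [r9c1∈{5,9}] in col 1, 9 fits only at r9c1. So r9c1=9.
Step 8. [r6c5∈{1}] r6c5's peers cover all but 1 ⇒ r6c5=1.
Step 9. [r6c8∈{6,9}] in row 6, 9 fits only at r6c8 ⇒ r6c8=9.
Step 10. [r5c5∈{7}] only 7 remains possible at r5c5, so r5c5=7.
Step 11. [r8c4∈{1,9}] r8c4 is the only open cell in row 8 admitting 9. So r8c4=9.
Step 12. [r4c1∈{5}] nothing but 5 survives at r4c1. So r4c1=5.
Step 13. [r2c8∈{5}] only 5 remains possible at r2c8, so r2c8=5.
Step 14. [r9c4∈{1}] r9c4 is down to just 1 ⇒ r9c4=1.
Step 15. [r3c5∈{9}] r3c5 has the single candidate 9 ⇒ r3c5=9.
Step 16. [r6c6∈{6}] only 6 remains possible at r6c6, so r6c6=6.
Step 17. [r1c3∈{2}] only 2 remains possible at r1c3 ⇒ r1c3=2.
Step 18. [r6c7∈{4}] only 4 remains possible at r6c7. So r6c7=4.
Step 19. [r8c9∈{7}] r8c9 has the single candidate 7, so r8c9=7.
Step 20. [r7c3∈{7}] r7c3 is down to just 7. So r7c3=7.
Step 21. [r2c9∈{3}] only 3 remains possible at r2c9, so r2c9=3.
Step 22. [r9c7∈{8}] only 8 remains possible at r9c7. So r9c7=8.
Step 23. [r9c2∈{5}] r9c2 has the single candidate 5, so r9c2=5.
Step 24. [r7c5∈{4}] nothing but 4 survives at r7c5. So r7c5=4.
Step 25. [r7c1∈{3}] only 3 remains possible at r7c1, so r7c1=3.
Step 26. [r4c9∈{2}] r4c9's peers cover all but 2 ⇒ r4c9=2.
Step 27. [r5c3∈{1}] r5c3 is down to just 1. So r5c3=1.
Step 28. [r4c2∈{6}] nothing but 6 survives at r4c2. So r4c2=6.
Step 29. [r5c8∈{6}] r5c8's peers cover all but 6 ⇒ r5c8=6.
Step 30. [r2c5∈{8}] r2c5's peers cover all but 8. So r2c5=8.
Step 31. [r2c4∈{7}] r2c4 is down to just 7, so r2c4=7.
Step 32. [r9c5∈{2}] only 2 remains possible at r9c5 ⇒ r9c5=2.
Step 33. [r8c8∈{1}] r8c8's peers cover all but 1, so r8c8=1.
Step 34. [r4c3∈{8}] r4c3's peers cover all but 8. So r4c3=8.

Answer: 7 8 2 3 6 5 9 4 1 / 6 4 9 7 8 1 2 5 3 / 1 3 5 2 9 4 7 8 6 / 5 6 8 4 3 9 1 7 2 / 4 9 1 5 7 2 3 6 8 / 2 7 3 8 1 6 4 9 5 / 3 1 7 6 4 8 5 2 9 / 8 2 4 9 5 3 6 1 7 / 9 5 6 1 2 7 8 3 4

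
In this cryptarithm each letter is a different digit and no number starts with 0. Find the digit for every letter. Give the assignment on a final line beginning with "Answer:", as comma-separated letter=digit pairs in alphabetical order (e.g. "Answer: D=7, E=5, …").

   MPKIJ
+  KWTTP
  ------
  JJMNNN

Step 1. [col 1: J + P ≡ N (mod 10)] column 1 (J + P ≡ N (mod 10), carry-in 0) doesn't pin J yet; pick J=1 and continue, so J=1.
Step 2. [col 1: J + P ≡ N (mod 10)] column 1 (J + P ≡ N (mod 10), carry-in 0) doesn't pin N yet; pick N=5 and continue ⇒ N=5.
Step 3. [col 1: J + P ≡ N (mod 10)] column 1 reads J+P+carry(0)=N with J=1, N=5; with digits 1,5 already taken and all letters distinct, the only value for P is 4. So P=4.
Step 4. [col 2: I + T ≡ N (mod 10)] column 2 (I + T ≡ N (mod 10), carry-in 0) doesn't pin I yet; pick I=9 and continue. So I=9.
Step 5. [col 2: I + T ≡ N (mod 10)] column 2: given I=9, N=5, carry-in 0, and digits 1,4,5,9 already taken and all letters distinct, I+T≡N (mod 10) forces T=6. So T=6.
Step 6. [col 3: K + T ≡ N (mod 10)] in column 3 we have K+T≡N with carry-in 1; given T=6, N=5 and digits 1,4,5,6,9 already taken and all letters distinct, that pins K to 8, so K=8.
Step 7. [col 4: P + W ≡ M (mod 10)] several values work for W in column 4 (P + W ≡ M (mod 10), carry-in 1); try W=7, so W=7.
Step 8. [col 4: P + W ≡ M (mod 10)] column 4 reads P+W+carry(1)=M with P=4, W=7; with digits 1,4,5,6,7,8,9 already taken and all letters distinct, the only value for M is 2 ⇒ M=2.

Answer: I=9, J=1, K=8, M=2, N=5, P=4, T=6, W=7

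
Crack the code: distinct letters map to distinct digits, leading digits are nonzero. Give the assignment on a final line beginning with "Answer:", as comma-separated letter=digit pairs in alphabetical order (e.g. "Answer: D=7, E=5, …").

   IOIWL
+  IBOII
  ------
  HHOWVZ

Step 1. [col 1: L + I ≡ Z (mod 10)] Z=2 is one option consistent with column 1 (L + I ≡ Z (mod 10), carry-in 0) — take it, so Z=2.
Step 2. [H] the sum has 6 digits but both addends have 5; that extra leading digit H is the final carry, namely 1, so H=1.
Step 3. [col 1: L + I ≡ Z (mod 10)] column 1 (L + I ≡ Z (mod 10), carry-in 0) doesn't pin I yet; pick I=5 and continue. So I=5.
Step 4. [col 1: L + I ≡ Z (mod 10)] column 1 reads L+I+carry(0)=Z with I=5, Z=2; with digits 1,2,5 already taken and all letters distinct, the only value for L is 7, so L=7.
Step 5. [col 2: W + I ≡ V (mod 10)] no forcing yet in column 2 (carry-in 1); W=4 is free and consistent — try it. So W=4.
Step 6. [col 2: W + I ≡ V (mod 10)] column 2 reads W+I+carry(1)=V with W=4, I=5; with digits 1,2,4,5,7 already taken and all letters distinct, the only value for V is 0. So V=0.
Step 7. [col 3: I + O ≡ W (mod 10)] column 3: given I=5, W=4, carry-in 1, and digits 0,1,2,4,5,7 already taken and all letters distinct, I+O≡W (mod 10) forces O=8 ⇒ O=8.
Step 8. [col 4: O + B ≡ O (mod 10)] in column 4 we have O+B≡O with carry-in 1; given O=8 and digits 0,1,2,4,5,7,8 already taken and all letters distinct, that pins B to 9. So B=9.

Answer: B=9, H=1, I=5, L=7, O=8, V=0, W=4, Z=2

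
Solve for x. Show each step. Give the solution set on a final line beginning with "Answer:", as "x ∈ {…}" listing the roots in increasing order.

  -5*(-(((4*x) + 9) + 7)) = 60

Step 1. [-5*(-(((4*x) + 9) + 7)) = 60] -5·(inner) — divide through by -5. So div: -(((4*x) + 9) + 7) = -12.
Step 2. [-(((4*x) + 9) + 7) = -12] flip signs both sides, so neg: ((4*x) + 9) + 7 = 12.
Step 3. [((4*x) + 9) + 7 = 12] subtract 7: x sits inside (… + 7). So sub: (4*x) + 9 = 5.
Step 4. [(4*x) + 9 = 5] 9 comes off first (subtract 9) ⇒ sub: 4*x = -4.
Step 5. [4*x = -4] LHS = 4·(…); ÷4 both sides ⇒ div: x = -1.

Answer: x ∈ {-1}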